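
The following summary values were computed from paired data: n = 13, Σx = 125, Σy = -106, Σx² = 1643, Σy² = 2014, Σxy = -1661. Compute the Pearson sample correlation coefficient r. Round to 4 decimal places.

-0.9012

S_xy = nΣxy − ΣxΣy = 13·(-1661) − 125·(-106) = -21593 − (-13250) = -8343
S_xx = nΣx² − (Σx)² = 13·1643 − 125² = 21359 − 15625 = 5734
S_yy = nΣy² − (Σy)² = 13·2014 − (-106)² = 26182 − 11236 = 14946
r = S_xy / √(S_xx·S_yy) = -8343 / √(5734·14946) = -8343 / √85700364 = -8343 / 9257.4491 = -0.9012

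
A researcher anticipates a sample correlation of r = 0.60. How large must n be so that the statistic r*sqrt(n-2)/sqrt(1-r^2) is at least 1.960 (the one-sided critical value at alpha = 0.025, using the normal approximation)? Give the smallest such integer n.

Need r·√(n−2)/√(1−r²) ≥ 1.960
√(n−2) ≥ 1.960·√(1−0.3600) / 0.60 = 1.960·0.800000 / 0.60 = 2.6133
n−2 ≥ 6.8293  ⇒  n ≥ 8.8293
Smallest integer n = 9

9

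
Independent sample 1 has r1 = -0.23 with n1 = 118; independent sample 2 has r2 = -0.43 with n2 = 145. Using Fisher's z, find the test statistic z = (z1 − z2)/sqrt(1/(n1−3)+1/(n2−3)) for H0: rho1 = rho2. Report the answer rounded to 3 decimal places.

1.799

z1 = atanh(-0.23) = -0.234189,  z2 = atanh(-0.43) = -0.459897
SE = √(1/(n1−3) + 1/(n2−3)) = √(1/115 + 1/142) = √(0.0086957 + 0.0070423) = √0.0157380 = 0.125451
z = (z1 − z2)/SE = (-0.234189 − (-0.459897)) / 0.125451 = 0.225708 / 0.125451 = 1.799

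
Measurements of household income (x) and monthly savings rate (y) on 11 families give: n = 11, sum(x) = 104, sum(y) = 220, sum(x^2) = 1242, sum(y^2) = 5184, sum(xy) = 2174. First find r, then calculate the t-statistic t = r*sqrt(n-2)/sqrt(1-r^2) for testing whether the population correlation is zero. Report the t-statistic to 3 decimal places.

0.640

Numerator: nΣxy − (Σx)(Σy) = 11·2174 − (104)(220) = 1034
Denominator: √[(nΣx²−(Σx)²)(nΣy²−(Σy)²)]
  nΣx²−(Σx)² = 11·1242 − 10816 = 2846;  nΣy²−(Σy)² = 11·5184 − 48400 = 8624
  √(2846·8624) = √24543904 = 4954.1805
r = 1034 / 4954.1805 = 0.2087
t = r·√(n−2)/√(1−r²) = 0.2087·√9 / √(1−0.043556) = 0.626100 / 0.977980 = 0.640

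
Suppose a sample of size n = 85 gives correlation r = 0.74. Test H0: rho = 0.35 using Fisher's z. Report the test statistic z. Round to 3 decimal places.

5.298

Fisher z: atanh(0.74) = 0.950479, atanh(0.35) = 0.365444
z = (z_r − z_0)·√(n−3) = (0.950479 − 0.365444)·√82 = 0.585035 · 9.055385 = 5.298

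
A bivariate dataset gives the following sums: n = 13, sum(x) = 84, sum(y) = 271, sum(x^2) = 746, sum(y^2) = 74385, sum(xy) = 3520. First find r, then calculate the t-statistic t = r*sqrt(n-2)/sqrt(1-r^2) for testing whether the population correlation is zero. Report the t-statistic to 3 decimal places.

S_xy = nΣxy − ΣxΣy = 13·3520 − 84·271 = 45760 − 22764 = 22996
S_xx = nΣx² − (Σx)² = 13·746 − 84² = 9698 − 7056 = 2642
S_yy = nΣy² − (Σy)² = 13·74385 − 271² = 967005 − 73441 = 893564
r = S_xy / √(S_xx·S_yy) = 22996 / √(2642·893564) = 22996 / √2360796088 = 22996 / 48588.0241 = 0.4733
t = r·√(n−2)/√(1−r²) = 0.4733·√11 / √(1−0.224013) = 1.569759 / 0.880901 = 1.782

1.782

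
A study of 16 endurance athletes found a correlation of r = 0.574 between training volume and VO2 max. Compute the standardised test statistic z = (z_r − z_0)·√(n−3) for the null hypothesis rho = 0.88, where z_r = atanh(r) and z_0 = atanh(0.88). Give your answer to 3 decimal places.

z_r = atanh(0.574) = 0.653468,  z_0 = atanh(0.88) = 1.375768
SE = 1/√(n−3) = 1/√13 = 0.277350
z = (z_r − z_0)/SE = (0.653468 − 1.375768) / 0.277350 = -0.722300 / 0.277350 = -2.604

-2.604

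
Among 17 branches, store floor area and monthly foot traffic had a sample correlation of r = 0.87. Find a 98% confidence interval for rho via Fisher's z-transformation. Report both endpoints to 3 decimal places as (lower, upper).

Fisher z: z_r = atanh(r) = ½·ln((1+0.87)/(1−0.87)) = 1.333080
SE(z) = 1/√(n−3) = 1/√14 = 0.267261
98% ⇒ z* = 2.326; margin = 2.326·0.267261 = 0.621649
CI on z-scale: (0.711431, 1.954729)
Back-transform: tanh(0.711431) = 0.611573, tanh(1.954729) = 0.960686

(0.612, 0.961)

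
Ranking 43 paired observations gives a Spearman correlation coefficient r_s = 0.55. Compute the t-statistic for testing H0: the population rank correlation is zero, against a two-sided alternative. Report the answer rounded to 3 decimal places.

4.217

1 − r_s² = 1 − 0.3025 = 0.6975;  √(1−r_s²) = 0.835165
√(n−2) = √41 = 6.403124
t = r_s·√(n−2)/√(1−r_s²) = 0.55 · 6.403124 / 0.835165 = 4.217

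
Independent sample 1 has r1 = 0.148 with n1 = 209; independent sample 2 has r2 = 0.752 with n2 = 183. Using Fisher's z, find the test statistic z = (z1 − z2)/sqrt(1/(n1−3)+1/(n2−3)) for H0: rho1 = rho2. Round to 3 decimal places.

Fisher z-transforms: z1 = atanh(0.148) = 0.149095, z2 = atanh(0.752) = 0.977542; difference d = -0.828447
Var(d) = 1/206 + 1/180 = 0.0048544 + 0.0055556 = 0.0104100
z = d/√Var(d) = -0.828447 / √0.0104100 = -0.828447 / 0.102029 = -8.120

-8.120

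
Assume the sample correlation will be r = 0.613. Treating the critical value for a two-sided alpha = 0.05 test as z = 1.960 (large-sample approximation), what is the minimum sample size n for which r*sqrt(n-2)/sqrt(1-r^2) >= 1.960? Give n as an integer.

9

r√(n−2)/√(1−r²) ≥ 1.960  ⇔  n−2 ≥ (1.960)²·(1−r²)/r²
(1−r²)/r² = (1−0.375769)/0.375769 = 1.6612
n ≥ 2 + 3.8416·1.6612 = 2 + 6.3817 = 8.3817
⌈8.3817⌉ = 9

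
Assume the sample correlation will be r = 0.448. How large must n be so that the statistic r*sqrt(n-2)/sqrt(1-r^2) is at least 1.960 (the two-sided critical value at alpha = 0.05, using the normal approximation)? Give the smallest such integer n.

r√(n−2)/√(1−r²) ≥ 1.960  ⇔  n−2 ≥ (1.960)²·(1−r²)/r²
(1−r²)/r² = (1−0.200704)/0.200704 = 3.9825
n ≥ 2 + 3.8416·3.9825 = 2 + 15.2992 = 17.2992
⌈17.2992⌉ = 18

18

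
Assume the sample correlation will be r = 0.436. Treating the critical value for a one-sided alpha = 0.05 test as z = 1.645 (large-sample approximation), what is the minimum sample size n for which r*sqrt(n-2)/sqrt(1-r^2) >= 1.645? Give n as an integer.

r√(n−2)/√(1−r²) ≥ 1.645  ⇔  n−2 ≥ (1.645)²·(1−r²)/r²
(1−r²)/r² = (1−0.190096)/0.190096 = 4.2605
n ≥ 2 + 2.706025·4.2605 = 2 + 11.5290 = 13.5290
⌈13.5290⌉ = 14

14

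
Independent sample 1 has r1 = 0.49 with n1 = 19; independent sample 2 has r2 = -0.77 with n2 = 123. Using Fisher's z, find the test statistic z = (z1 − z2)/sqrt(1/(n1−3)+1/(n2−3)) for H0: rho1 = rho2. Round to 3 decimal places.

5.848

Fisher z-transforms: z1 = atanh(0.49) = 0.536060, z2 = atanh(-0.77) = -1.020328; difference d = 1.556388
Var(d) = 1/16 + 1/120 = 0.0625000 + 0.0083333 = 0.0708333
z = d/√Var(d) = 1.556388 / √0.0708333 = 1.556388 / 0.266145 = 5.848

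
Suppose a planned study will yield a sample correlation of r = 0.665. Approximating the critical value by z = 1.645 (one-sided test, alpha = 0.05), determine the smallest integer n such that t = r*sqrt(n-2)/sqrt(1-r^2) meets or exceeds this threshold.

Need r·√(n−2)/√(1−r²) ≥ 1.645
√(n−2) ≥ 1.645·√(1−0.442225) / 0.665 = 1.645·0.746843 / 0.665 = 1.8475
n−2 ≥ 3.4133  ⇒  n ≥ 5.4133
Smallest integer n = 6

6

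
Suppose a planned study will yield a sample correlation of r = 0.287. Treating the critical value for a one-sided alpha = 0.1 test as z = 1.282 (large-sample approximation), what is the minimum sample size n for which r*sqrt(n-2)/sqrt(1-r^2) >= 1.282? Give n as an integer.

Need r·√(n−2)/√(1−r²) ≥ 1.282
√(n−2) ≥ 1.282·√(1−0.082369) / 0.287 = 1.282·0.957931 / 0.287 = 4.2790
n−2 ≥ 18.3098  ⇒  n ≥ 20.3098
Smallest integer n = 21

21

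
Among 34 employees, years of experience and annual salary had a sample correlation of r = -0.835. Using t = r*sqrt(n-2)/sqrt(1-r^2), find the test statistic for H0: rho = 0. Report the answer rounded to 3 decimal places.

t = r·√(n−2) / √(1−r²) with r = -0.835, n = 34
  = -0.835·√32 / √(1 − 0.697225)
  = -0.835·5.656854 / 0.550250
  = -4.723473 / 0.550250 = -8.584

-8.584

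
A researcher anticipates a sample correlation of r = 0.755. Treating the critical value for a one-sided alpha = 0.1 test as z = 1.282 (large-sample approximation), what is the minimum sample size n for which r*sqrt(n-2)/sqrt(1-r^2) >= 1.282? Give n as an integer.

4

r√(n−2)/√(1−r²) ≥ 1.282  ⇔  n−2 ≥ (1.282)²·(1−r²)/r²
(1−r²)/r² = (1−0.570025)/0.570025 = 0.7543
n ≥ 2 + 1.643524·0.7543 = 2 + 1.2397 = 3.2397
⌈3.2397⌉ = 4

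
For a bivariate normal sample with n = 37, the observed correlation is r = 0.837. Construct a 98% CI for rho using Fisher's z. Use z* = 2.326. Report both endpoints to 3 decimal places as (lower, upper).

(0.671, 0.923)

z_r = atanh(0.837) = 1.211069;  SE = 1/√(n−3) = 1/√34 = 0.171499
z-limits: 1.211069 ± 2.326·0.171499 = 1.211069 ± 0.398907 = [0.812162, 1.609976]
ρ-limits: (tanh 0.812162, tanh 1.609976) = (0.671, 0.923)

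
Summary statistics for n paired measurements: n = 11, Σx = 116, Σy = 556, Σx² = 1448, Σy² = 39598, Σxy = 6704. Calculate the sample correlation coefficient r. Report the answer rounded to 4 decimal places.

S_xy = nΣxy − ΣxΣy = 11·6704 − 116·556 = 73744 − 64496 = 9248
S_xx = nΣx² − (Σx)² = 11·1448 − 116² = 15928 − 13456 = 2472
S_yy = nΣy² − (Σy)² = 11·39598 − 556² = 435578 − 309136 = 126442
r = S_xy / √(S_xx·S_yy) = 9248 / √(2472·126442) = 9248 / √312564624 = 9248 / 17679.4973 = 0.5231

0.5231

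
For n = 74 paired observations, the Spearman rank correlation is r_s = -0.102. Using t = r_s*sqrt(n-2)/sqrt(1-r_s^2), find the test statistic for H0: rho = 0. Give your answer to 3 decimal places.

-0.870

1 − r_s² = 1 − 0.010404 = 0.989596;  √(1−r_s²) = 0.994784
√(n−2) = √72 = 8.485281
t = r_s·√(n−2)/√(1−r_s²) = -0.102 · 8.485281 / 0.994784 = -0.870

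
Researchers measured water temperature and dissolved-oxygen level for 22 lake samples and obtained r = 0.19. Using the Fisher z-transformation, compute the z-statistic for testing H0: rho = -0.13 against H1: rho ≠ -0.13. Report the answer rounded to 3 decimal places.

Fisher z: atanh(0.19) = 0.192337, atanh(-0.13) = -0.130740
z = (z_r − z_0)·√(n−3) = (0.192337 − (-0.130740))·√19 = 0.323077 · 4.358899 = 1.408

1.408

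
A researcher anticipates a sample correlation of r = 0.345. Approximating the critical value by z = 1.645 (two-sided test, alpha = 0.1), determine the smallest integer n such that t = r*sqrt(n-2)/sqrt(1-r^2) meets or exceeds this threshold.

23

Need r·√(n−2)/√(1−r²) ≥ 1.645
√(n−2) ≥ 1.645·√(1−0.119025) / 0.345 = 1.645·0.938603 / 0.345 = 4.4754
n−2 ≥ 20.0292  ⇒  n ≥ 22.0292
Smallest integer n = 23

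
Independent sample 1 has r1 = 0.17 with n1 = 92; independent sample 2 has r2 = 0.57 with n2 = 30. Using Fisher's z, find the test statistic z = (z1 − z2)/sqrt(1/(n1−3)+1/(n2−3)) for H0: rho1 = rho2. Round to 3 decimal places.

-2.166

Fisher z-transforms: z1 = atanh(0.17) = 0.171667, z2 = atanh(0.57) = 0.647523; difference d = -0.475856
Var(d) = 1/89 + 1/27 = 0.0112360 + 0.0370370 = 0.0482730
z = d/√Var(d) = -0.475856 / √0.0482730 = -0.475856 / 0.219711 = -2.166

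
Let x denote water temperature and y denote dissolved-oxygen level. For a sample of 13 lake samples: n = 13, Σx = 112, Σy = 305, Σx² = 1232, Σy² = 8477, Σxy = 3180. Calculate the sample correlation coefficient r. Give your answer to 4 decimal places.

0.9298

Numerator: nΣxy − (Σx)(Σy) = 13·3180 − (112)(305) = 7180
Denominator: √[(nΣx²−(Σx)²)(nΣy²−(Σy)²)]
  nΣx²−(Σx)² = 13·1232 − 12544 = 3472;  nΣy²−(Σy)² = 13·8477 − 93025 = 17176
  √(3472·17176) = √59635072 = 7722.3748
r = 7180 / 7722.3748 = 0.9298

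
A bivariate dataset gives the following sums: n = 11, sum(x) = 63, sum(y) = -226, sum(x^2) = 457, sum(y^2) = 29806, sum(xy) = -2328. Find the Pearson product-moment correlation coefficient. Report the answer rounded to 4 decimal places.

Numerator: nΣxy − (Σx)(Σy) = 11·(-2328) − (63)(-226) = -11370
Denominator: √[(nΣx²−(Σx)²)(nΣy²−(Σy)²)]
  nΣx²−(Σx)² = 11·457 − 3969 = 1058;  nΣy²−(Σy)² = 11·29806 − 51076 = 276790
  √(1058·276790) = √292843820 = 17112.6801
r = -11370 / 17112.6801 = -0.6644

-0.6644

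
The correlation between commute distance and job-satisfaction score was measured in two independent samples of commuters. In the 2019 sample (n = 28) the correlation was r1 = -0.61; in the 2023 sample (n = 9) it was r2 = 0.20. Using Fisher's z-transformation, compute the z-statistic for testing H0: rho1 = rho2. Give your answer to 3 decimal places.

-2.005

Fisher z-transforms: z1 = atanh(-0.61) = -0.708921, z2 = atanh(0.20) = 0.202733; difference d = -0.911654
Var(d) = 1/25 + 1/6 = 0.0400000 + 0.1666667 = 0.2066667
z = d/√Var(d) = -0.911654 / √0.2066667 = -0.911654 / 0.454606 = -2.005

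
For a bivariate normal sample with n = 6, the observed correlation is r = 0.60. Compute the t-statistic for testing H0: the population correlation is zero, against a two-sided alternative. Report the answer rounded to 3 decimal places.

1.500

1 − r² = 1 − 0.3600 = 0.6400;  √(1−r²) = 0.800000
√(n−2) = √4 = 2.000000
t = r·√(n−2)/√(1−r²) = 0.60 · 2.000000 / 0.800000 = 1.500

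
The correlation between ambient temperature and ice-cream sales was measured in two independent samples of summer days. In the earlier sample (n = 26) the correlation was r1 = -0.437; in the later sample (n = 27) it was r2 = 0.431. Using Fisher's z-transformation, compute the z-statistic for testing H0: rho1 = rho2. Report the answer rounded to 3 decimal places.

-3.186

Fisher z-transforms: z1 = atanh(-0.437) = -0.468517, z2 = atanh(0.431) = 0.461124; difference d = -0.929641
Var(d) = 1/23 + 1/24 = 0.0434783 + 0.0416667 = 0.0851450
z = d/√Var(d) = -0.929641 / √0.0851450 = -0.929641 / 0.291796 = -3.186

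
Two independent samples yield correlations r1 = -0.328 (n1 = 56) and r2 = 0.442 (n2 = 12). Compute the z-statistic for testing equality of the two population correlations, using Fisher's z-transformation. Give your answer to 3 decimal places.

z1 = atanh(-0.328) = -0.340585,  z2 = atanh(0.442) = 0.474714
SE = √(1/(n1−3) + 1/(n2−3)) = √(1/53 + 1/9) = √(0.0188679 + 0.1111111) = √0.1299790 = 0.360526
z = (z1 − z2)/SE = (-0.340585 − 0.474714) / 0.360526 = -0.815299 / 0.360526 = -2.261

-2.261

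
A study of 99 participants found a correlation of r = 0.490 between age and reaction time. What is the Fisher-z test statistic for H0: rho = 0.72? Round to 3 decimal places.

z_r = atanh(0.490) = 0.536060,  z_0 = atanh(0.72) = 0.907645
SE = 1/√(n−3) = 1/√96 = 0.102062
z = (z_r − z_0)/SE = (0.536060 − 0.907645) / 0.102062 = -0.371585 / 0.102062 = -3.641

-3.641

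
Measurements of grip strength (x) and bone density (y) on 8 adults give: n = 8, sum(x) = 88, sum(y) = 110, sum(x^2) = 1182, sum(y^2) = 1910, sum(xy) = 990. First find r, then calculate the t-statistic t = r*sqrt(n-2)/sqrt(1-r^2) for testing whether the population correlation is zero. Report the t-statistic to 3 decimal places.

Numerator: nΣxy − (Σx)(Σy) = 8·990 − (88)(110) = -1760
Denominator: √[(nΣx²−(Σx)²)(nΣy²−(Σy)²)]
  nΣx²−(Σx)² = 8·1182 − 7744 = 1712;  nΣy²−(Σy)² = 8·1910 − 12100 = 3180
  √(1712·3180) = √5444160 = 2333.2724
r = -1760 / 2333.2724 = -0.7543
t = r·√(n−2)/√(1−r²) = -0.7543·√6 / √(1−0.568968) = -1.847650 / 0.656530 = -2.814

-2.814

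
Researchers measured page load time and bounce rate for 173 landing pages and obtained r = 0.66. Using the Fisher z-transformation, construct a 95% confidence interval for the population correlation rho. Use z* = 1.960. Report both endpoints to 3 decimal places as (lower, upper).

z_r = atanh(0.66) = 0.792814;  SE = 1/√(n−3) = 1/√170 = 0.076696
z-limits: 0.792814 ± 1.960·0.076696 = 0.792814 ± 0.150324 = [0.642490, 0.943138]
ρ-limits: (tanh 0.642490, tanh 0.943138) = (0.567, 0.737)

(0.567, 0.737)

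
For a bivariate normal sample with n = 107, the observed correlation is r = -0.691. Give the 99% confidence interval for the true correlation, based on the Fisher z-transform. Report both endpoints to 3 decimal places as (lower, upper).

Fisher z: z_r = atanh(r) = ½·ln((1+(-0.691))/(1−(-0.691))) = -0.849867
SE(z) = 1/√(n−3) = 1/√104 = 0.098058
99% ⇒ z* = 2.576; margin = 2.576·0.098058 = 0.252597
CI on z-scale: (-1.102464, -0.597270)
Back-transform: tanh(-1.102464) = -0.801382, tanh(-0.597270) = -0.535104

(-0.801, -0.535)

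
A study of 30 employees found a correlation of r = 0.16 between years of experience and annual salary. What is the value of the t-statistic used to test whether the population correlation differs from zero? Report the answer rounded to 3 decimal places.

t = r·√(n−2) / √(1−r²) with r = 0.16, n = 30
  = 0.16·√28 / √(1 − 0.0256)
  = 0.16·5.291503 / 0.987117
  = 0.846640 / 0.987117 = 0.858

0.858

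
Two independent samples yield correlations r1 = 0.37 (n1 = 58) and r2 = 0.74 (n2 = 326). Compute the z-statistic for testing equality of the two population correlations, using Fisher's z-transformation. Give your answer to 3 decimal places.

Fisher z-transforms: z1 = atanh(0.37) = 0.388423, z2 = atanh(0.74) = 0.950479; difference d = -0.562056
Var(d) = 1/55 + 1/323 = 0.0181818 + 0.0030960 = 0.0212778
z = d/√Var(d) = -0.562056 / √0.0212778 = -0.562056 / 0.145869 = -3.853

-3.853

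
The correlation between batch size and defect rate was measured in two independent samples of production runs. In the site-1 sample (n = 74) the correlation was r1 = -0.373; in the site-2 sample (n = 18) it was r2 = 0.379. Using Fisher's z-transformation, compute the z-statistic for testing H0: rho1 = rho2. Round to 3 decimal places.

Fisher z-transforms: z1 = atanh(-0.373) = -0.391903, z2 = atanh(0.379) = 0.398891; difference d = -0.790794
Var(d) = 1/71 + 1/15 = 0.0140845 + 0.0666667 = 0.0807512
z = d/√Var(d) = -0.790794 / √0.0807512 = -0.790794 / 0.284168 = -2.783

-2.783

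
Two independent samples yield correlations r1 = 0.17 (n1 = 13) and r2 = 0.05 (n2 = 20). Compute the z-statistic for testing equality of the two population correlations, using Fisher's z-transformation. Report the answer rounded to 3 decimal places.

z1 = atanh(0.17) = 0.171667,  z2 = atanh(0.05) = 0.050042
SE = √(1/(n1−3) + 1/(n2−3)) = √(1/10 + 1/17) = √(0.1000000 + 0.0588235) = √0.1588235 = 0.398527
z = (z1 − z2)/SE = (0.171667 − 0.050042) / 0.398527 = 0.121625 / 0.398527 = 0.305

0.305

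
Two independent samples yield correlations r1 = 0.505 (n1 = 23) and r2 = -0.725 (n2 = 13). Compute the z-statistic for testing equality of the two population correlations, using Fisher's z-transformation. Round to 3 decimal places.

3.806

z1 = atanh(0.505) = 0.555995,  z2 = atanh(-0.725) = -0.918106
SE = √(1/(n1−3) + 1/(n2−3)) = √(1/20 + 1/10) = √(0.0500000 + 0.1000000) = √0.1500000 = 0.387298
z = (z1 − z2)/SE = (0.555995 − (-0.918106)) / 0.387298 = 1.474101 / 0.387298 = 3.806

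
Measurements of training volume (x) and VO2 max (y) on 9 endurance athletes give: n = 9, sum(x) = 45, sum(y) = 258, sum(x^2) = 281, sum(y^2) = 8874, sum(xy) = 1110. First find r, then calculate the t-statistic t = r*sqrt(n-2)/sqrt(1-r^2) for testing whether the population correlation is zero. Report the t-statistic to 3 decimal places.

-2.122

S_xy = nΣxy − ΣxΣy = 9·1110 − 45·258 = 9990 − 11610 = -1620
S_xx = nΣx² − (Σx)² = 9·281 − 45² = 2529 − 2025 = 504
S_yy = nΣy² − (Σy)² = 9·8874 − 258² = 79866 − 66564 = 13302
r = S_xy / √(S_xx·S_yy) = -1620 / √(504·13302) = -1620 / √6704208 = -1620 / 2589.2485 = -0.6257
t = r·√(n−2)/√(1−r²) = -0.6257·√7 / √(1−0.391500) = -1.655447 / 0.780064 = -2.122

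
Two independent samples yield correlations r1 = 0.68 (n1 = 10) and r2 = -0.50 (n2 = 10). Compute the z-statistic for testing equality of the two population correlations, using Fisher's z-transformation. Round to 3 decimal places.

z1 = atanh(0.68) = 0.829114,  z2 = atanh(-0.50) = -0.549306
SE = √(1/(n1−3) + 1/(n2−3)) = √(1/7 + 1/7) = √(0.1428571 + 0.1428571) = √0.2857142 = 0.534522
z = (z1 − z2)/SE = (0.829114 − (-0.549306)) / 0.534522 = 1.378420 / 0.534522 = 2.579

2.579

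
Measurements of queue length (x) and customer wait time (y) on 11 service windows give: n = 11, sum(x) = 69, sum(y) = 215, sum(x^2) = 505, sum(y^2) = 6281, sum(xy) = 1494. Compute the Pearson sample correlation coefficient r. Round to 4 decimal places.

Numerator: nΣxy − (Σx)(Σy) = 11·1494 − (69)(215) = 1599
Denominator: √[(nΣx²−(Σx)²)(nΣy²−(Σy)²)]
  nΣx²−(Σx)² = 11·505 − 4761 = 794;  nΣy²−(Σy)² = 11·6281 − 46225 = 22866
  √(794·22866) = √18155604 = 4260.9393
r = 1599 / 4260.9393 = 0.3753

0.3753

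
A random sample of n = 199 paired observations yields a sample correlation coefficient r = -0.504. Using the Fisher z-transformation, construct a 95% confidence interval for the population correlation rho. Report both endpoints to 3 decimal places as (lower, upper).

(-0.601, -0.392)

z_r = atanh(-0.504) = -0.554654;  SE = 1/√(n−3) = 1/√196 = 0.071429
z-limits: -0.554654 ± 1.960·0.071429 = -0.554654 ± 0.140001 = [-0.694655, -0.414653]
ρ-limits: (tanh -0.694655, tanh -0.414653) = (-0.601, -0.392)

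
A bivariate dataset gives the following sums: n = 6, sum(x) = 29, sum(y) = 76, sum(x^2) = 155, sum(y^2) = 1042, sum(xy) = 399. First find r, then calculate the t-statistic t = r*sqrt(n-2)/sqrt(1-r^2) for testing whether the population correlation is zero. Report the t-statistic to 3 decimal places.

4.801

Numerator: nΣxy − (Σx)(Σy) = 6·399 − (29)(76) = 190
Denominator: √[(nΣx²−(Σx)²)(nΣy²−(Σy)²)]
  nΣx²−(Σx)² = 6·155 − 841 = 89;  nΣy²−(Σy)² = 6·1042 − 5776 = 476
  √(89·476) = √42364 = 205.8252
r = 190 / 205.8252 = 0.9231
t = r·√(n−2)/√(1−r²) = 0.9231·√4 / √(1−0.852114) = 1.846200 / 0.384559 = 4.801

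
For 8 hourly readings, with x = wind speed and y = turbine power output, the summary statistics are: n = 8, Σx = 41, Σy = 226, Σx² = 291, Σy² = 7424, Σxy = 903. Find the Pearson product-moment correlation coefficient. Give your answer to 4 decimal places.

S_xy = nΣxy − ΣxΣy = 8·903 − 41·226 = 7224 − 9266 = -2042
S_xx = nΣx² − (Σx)² = 8·291 − 41² = 2328 − 1681 = 647
S_yy = nΣy² − (Σy)² = 8·7424 − 226² = 59392 − 51076 = 8316
r = S_xy / √(S_xx·S_yy) = -2042 / √(647·8316) = -2042 / √5380452 = -2042 / 2319.5801 = -0.8803

-0.8803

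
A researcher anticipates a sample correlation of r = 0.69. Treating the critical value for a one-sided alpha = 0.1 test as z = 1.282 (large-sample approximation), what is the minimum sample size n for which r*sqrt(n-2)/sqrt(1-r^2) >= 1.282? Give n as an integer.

4

r√(n−2)/√(1−r²) ≥ 1.282  ⇔  n−2 ≥ (1.282)²·(1−r²)/r²
(1−r²)/r² = (1−0.4761)/0.4761 = 1.1004
n ≥ 2 + 1.643524·1.1004 = 2 + 1.8085 = 3.8085
⌈3.8085⌉ = 4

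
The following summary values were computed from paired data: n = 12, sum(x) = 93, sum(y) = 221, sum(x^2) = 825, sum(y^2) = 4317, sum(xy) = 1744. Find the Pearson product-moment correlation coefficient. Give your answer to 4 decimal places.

0.1948

S_xy = nΣxy − ΣxΣy = 12·1744 − 93·221 = 20928 − 20553 = 375
S_xx = nΣx² − (Σx)² = 12·825 − 93² = 9900 − 8649 = 1251
S_yy = nΣy² − (Σy)² = 12·4317 − 221² = 51804 − 48841 = 2963
r = S_xy / √(S_xx·S_yy) = 375 / √(1251·2963) = 375 / √3706713 = 375 / 1925.2826 = 0.1948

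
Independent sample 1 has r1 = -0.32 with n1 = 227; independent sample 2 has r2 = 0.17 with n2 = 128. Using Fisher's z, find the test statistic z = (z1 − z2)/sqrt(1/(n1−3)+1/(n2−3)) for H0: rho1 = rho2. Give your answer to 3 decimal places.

z1 = atanh(-0.32) = -0.331647,  z2 = atanh(0.17) = 0.171667
SE = √(1/(n1−3) + 1/(n2−3)) = √(1/224 + 1/125) = √(0.0044643 + 0.0080000) = √0.0124643 = 0.111644
z = (z1 − z2)/SE = (-0.331647 − 0.171667) / 0.111644 = -0.503314 / 0.111644 = -4.508

-4.508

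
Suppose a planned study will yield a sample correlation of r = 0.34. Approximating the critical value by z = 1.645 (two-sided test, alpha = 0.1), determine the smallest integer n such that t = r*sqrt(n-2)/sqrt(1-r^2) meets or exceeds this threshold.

23

r√(n−2)/√(1−r²) ≥ 1.645  ⇔  n−2 ≥ (1.645)²·(1−r²)/r²
(1−r²)/r² = (1−0.1156)/0.1156 = 7.6505
n ≥ 2 + 2.706025·7.6505 = 2 + 20.7024 = 22.7024
⌈22.7024⌉ = 23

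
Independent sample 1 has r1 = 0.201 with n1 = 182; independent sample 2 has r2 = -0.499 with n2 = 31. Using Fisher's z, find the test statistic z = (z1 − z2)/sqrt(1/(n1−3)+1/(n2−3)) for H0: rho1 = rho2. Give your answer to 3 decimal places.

z1 = atanh(0.201) = 0.203774,  z2 = atanh(-0.499) = -0.547974
SE = √(1/(n1−3) + 1/(n2−3)) = √(1/179 + 1/28) = √(0.0055866 + 0.0357143) = √0.0413009 = 0.203226
z = (z1 − z2)/SE = (0.203774 − (-0.547974)) / 0.203226 = 0.751748 / 0.203226 = 3.699

3.699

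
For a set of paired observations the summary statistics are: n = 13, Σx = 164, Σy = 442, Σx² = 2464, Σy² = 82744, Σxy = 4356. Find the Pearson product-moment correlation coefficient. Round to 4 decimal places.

S_xy = nΣxy − ΣxΣy = 13·4356 − 164·442 = 56628 − 72488 = -15860
S_xx = nΣx² − (Σx)² = 13·2464 − 164² = 32032 − 26896 = 5136
S_yy = nΣy² − (Σy)² = 13·82744 − 442² = 1075672 − 195364 = 880308
r = S_xy / √(S_xx·S_yy) = -15860 / √(5136·880308) = -15860 / √4521261888 = -15860 / 67240.3293 = -0.2359

-0.2359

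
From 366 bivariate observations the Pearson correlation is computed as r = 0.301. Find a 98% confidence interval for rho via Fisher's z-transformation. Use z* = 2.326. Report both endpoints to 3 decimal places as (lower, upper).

Fisher z: z_r = atanh(r) = ½·ln((1+0.301)/(1−0.301)) = 0.310619
SE(z) = 1/√(n−3) = 1/√363 = 0.052486
98% ⇒ z* = 2.326; margin = 2.326·0.052486 = 0.122082
CI on z-scale: (0.188537, 0.432701)
Back-transform: tanh(0.188537) = 0.186334, tanh(0.432701) = 0.407576

(0.186, 0.408)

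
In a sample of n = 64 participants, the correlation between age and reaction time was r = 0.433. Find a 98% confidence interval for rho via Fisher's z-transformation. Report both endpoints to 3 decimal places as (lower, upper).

(0.164, 0.642)

z_r = atanh(0.433) = 0.463583;  SE = 1/√(n−3) = 1/√61 = 0.128037
z-limits: 0.463583 ± 2.326·0.128037 = 0.463583 ± 0.297814 = [0.165769, 0.761397]
ρ-limits: (tanh 0.165769, tanh 0.761397) = (0.164, 0.642)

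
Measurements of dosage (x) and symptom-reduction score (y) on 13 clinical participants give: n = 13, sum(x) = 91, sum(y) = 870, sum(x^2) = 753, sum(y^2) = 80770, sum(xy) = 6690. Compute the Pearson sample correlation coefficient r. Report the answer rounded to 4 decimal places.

Numerator: nΣxy − (Σx)(Σy) = 13·6690 − (91)(870) = 7800
Denominator: √[(nΣx²−(Σx)²)(nΣy²−(Σy)²)]
  nΣx²−(Σx)² = 13·753 − 8281 = 1508;  nΣy²−(Σy)² = 13·80770 − 756900 = 293110
  √(1508·293110) = √442009880 = 21024.0310
r = 7800 / 21024.0310 = 0.3710

0.3710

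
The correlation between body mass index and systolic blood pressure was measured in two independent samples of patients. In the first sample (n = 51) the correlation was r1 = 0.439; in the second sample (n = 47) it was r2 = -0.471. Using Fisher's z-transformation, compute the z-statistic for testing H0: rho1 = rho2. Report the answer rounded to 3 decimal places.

z1 = atanh(0.439) = 0.470991,  z2 = atanh(-0.471) = -0.511355
SE = √(1/(n1−3) + 1/(n2−3)) = √(1/48 + 1/44) = √(0.0208333 + 0.0227273) = √0.0435606 = 0.208712
z = (z1 − z2)/SE = (0.470991 − (-0.511355)) / 0.208712 = 0.982346 / 0.208712 = 4.707

4.707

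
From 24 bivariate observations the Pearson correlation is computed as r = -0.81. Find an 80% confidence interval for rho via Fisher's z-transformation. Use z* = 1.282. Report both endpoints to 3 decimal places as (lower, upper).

(-0.887, -0.690)

z_r = atanh(-0.81) = -1.127029;  SE = 1/√(n−3) = 1/√21 = 0.218218
z-limits: -1.127029 ± 1.282·0.218218 = -1.127029 ± 0.279755 = [-1.406784, -0.847274]
ρ-limits: (tanh -1.406784, tanh -0.847274) = (-0.887, -0.690)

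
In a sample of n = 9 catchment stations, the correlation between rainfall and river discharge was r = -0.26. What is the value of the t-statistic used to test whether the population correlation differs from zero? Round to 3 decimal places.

-0.712

1 − r² = 1 − 0.0676 = 0.9324;  √(1−r²) = 0.965609
√(n−2) = √7 = 2.645751
t = r·√(n−2)/√(1−r²) = -0.26 · 2.645751 / 0.965609 = -0.712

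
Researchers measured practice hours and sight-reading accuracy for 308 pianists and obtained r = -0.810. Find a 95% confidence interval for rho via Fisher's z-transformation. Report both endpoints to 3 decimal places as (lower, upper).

z_r = atanh(-0.810) = -1.127029;  SE = 1/√(n−3) = 1/√305 = 0.057260
z-limits: -1.127029 ± 1.960·0.057260 = -1.127029 ± 0.112230 = [-1.239259, -1.014799]
ρ-limits: (tanh -1.239259, tanh -1.014799) = (-0.845, -0.768)

(-0.845, -0.768)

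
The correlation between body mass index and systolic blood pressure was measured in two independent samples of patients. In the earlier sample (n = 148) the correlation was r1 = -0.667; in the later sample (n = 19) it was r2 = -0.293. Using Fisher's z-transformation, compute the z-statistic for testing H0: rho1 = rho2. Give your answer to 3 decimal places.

-1.911

z1 = atanh(-0.667) = -0.805319,  z2 = atanh(-0.293) = -0.301845
SE = √(1/(n1−3) + 1/(n2−3)) = √(1/145 + 1/16) = √(0.0068966 + 0.0625000) = √0.0693966 = 0.263432
z = (z1 − z2)/SE = (-0.805319 − (-0.301845)) / 0.263432 = -0.503474 / 0.263432 = -1.911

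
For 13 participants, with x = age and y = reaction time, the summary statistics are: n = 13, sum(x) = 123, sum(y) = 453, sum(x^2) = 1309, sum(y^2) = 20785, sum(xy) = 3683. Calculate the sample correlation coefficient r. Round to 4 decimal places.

Numerator: nΣxy − (Σx)(Σy) = 13·3683 − (123)(453) = -7840
Denominator: √[(nΣx²−(Σx)²)(nΣy²−(Σy)²)]
  nΣx²−(Σx)² = 13·1309 − 15129 = 1888;  nΣy²−(Σy)² = 13·20785 − 205209 = 64996
  √(1888·64996) = √122712448 = 11077.5651
r = -7840 / 11077.5651 = -0.7077

-0.7077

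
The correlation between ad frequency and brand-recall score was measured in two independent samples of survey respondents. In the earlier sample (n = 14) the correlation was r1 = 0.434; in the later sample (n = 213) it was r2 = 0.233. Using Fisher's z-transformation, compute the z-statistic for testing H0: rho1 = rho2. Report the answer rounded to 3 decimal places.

z1 = atanh(0.434) = 0.464814,  z2 = atanh(0.233) = 0.237359
SE = √(1/(n1−3) + 1/(n2−3)) = √(1/11 + 1/210) = √(0.0909091 + 0.0047619) = √0.0956710 = 0.309307
z = (z1 − z2)/SE = (0.464814 − 0.237359) / 0.309307 = 0.227455 / 0.309307 = 0.735

0.735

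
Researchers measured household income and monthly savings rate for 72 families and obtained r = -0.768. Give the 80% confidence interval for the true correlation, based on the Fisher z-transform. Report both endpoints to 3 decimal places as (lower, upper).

Fisher z: z_r = atanh(r) = ½·ln((1+(-0.768))/(1−(-0.768))) = -1.015433
SE(z) = 1/√(n−3) = 1/√69 = 0.120386
80% ⇒ z* = 1.282; margin = 1.282·0.120386 = 0.154335
CI on z-scale: (-1.169768, -0.861098)
Back-transform: tanh(-1.169768) = -0.824198, tanh(-0.861098) = -0.696823

(-0.824, -0.697)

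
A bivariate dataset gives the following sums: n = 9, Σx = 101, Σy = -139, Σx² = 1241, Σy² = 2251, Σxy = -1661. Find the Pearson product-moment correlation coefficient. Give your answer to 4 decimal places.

Numerator: nΣxy − (Σx)(Σy) = 9·(-1661) − (101)(-139) = -910
Denominator: √[(nΣx²−(Σx)²)(nΣy²−(Σy)²)]
  nΣx²−(Σx)² = 9·1241 − 10201 = 968;  nΣy²−(Σy)² = 9·2251 − 19321 = 938
  √(968·938) = √907984 = 952.8819
r = -910 / 952.8819 = -0.9550

-0.9550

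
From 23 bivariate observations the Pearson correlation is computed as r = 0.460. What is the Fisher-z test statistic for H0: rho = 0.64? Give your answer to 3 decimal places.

z_r = atanh(0.460) = 0.497311,  z_0 = atanh(0.64) = 0.758174
SE = 1/√(n−3) = 1/√20 = 0.223607
z = (z_r − z_0)/SE = (0.497311 − 0.758174) / 0.223607 = -0.260863 / 0.223607 = -1.167

-1.167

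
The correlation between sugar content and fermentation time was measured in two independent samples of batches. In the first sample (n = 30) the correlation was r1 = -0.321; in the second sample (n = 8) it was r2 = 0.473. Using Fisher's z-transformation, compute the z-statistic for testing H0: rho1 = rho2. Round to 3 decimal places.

-1.739

Fisher z-transforms: z1 = atanh(-0.321) = -0.332762, z2 = atanh(0.473) = 0.513928; difference d = -0.846690
Var(d) = 1/27 + 1/5 = 0.0370370 + 0.2000000 = 0.2370370
z = d/√Var(d) = -0.846690 / √0.2370370 = -0.846690 / 0.486864 = -1.739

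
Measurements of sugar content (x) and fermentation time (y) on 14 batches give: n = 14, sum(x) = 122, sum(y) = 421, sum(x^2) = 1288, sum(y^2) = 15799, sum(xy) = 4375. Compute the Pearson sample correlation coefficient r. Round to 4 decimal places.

0.8407

Numerator: nΣxy − (Σx)(Σy) = 14·4375 − (122)(421) = 9888
Denominator: √[(nΣx²−(Σx)²)(nΣy²−(Σy)²)]
  nΣx²−(Σx)² = 14·1288 − 14884 = 3148;  nΣy²−(Σy)² = 14·15799 − 177241 = 43945
  √(3148·43945) = √138338860 = 11761.7541
r = 9888 / 11761.7541 = 0.8407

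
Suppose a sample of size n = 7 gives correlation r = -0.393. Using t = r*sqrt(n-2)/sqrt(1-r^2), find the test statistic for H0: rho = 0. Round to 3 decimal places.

-0.956

1 − r² = 1 − 0.154449 = 0.845551;  √(1−r²) = 0.919538
√(n−2) = √5 = 2.236068
t = r·√(n−2)/√(1−r²) = -0.393 · 2.236068 / 0.919538 = -0.956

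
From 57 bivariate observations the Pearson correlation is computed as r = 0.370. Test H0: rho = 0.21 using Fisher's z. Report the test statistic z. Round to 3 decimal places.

Fisher z: atanh(0.370) = 0.388423, atanh(0.21) = 0.213171
z = (z_r − z_0)·√(n−3) = (0.388423 − 0.213171)·√54 = 0.175252 · 7.348469 = 1.288

1.288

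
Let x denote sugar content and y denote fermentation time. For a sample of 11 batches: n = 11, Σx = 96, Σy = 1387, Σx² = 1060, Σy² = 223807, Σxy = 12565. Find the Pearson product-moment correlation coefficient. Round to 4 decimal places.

0.1396

Numerator: nΣxy − (Σx)(Σy) = 11·12565 − (96)(1387) = 5063
Denominator: √[(nΣx²−(Σx)²)(nΣy²−(Σy)²)]
  nΣx²−(Σx)² = 11·1060 − 9216 = 2444;  nΣy²−(Σy)² = 11·223807 − 1923769 = 538108
  √(2444·538108) = √1315135952 = 36264.8032
r = 5063 / 36264.8032 = 0.1396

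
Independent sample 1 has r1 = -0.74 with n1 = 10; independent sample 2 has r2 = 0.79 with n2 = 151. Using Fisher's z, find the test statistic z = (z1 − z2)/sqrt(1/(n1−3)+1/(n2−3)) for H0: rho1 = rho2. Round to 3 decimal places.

-5.227

Fisher z-transforms: z1 = atanh(-0.74) = -0.950479, z2 = atanh(0.79) = 1.071432; difference d = -2.021911
Var(d) = 1/7 + 1/148 = 0.1428571 + 0.0067568 = 0.1496139
z = d/√Var(d) = -2.021911 / √0.1496139 = -2.021911 / 0.386800 = -5.227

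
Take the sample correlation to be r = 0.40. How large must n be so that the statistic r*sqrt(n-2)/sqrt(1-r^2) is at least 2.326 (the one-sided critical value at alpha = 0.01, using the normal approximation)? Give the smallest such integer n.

r√(n−2)/√(1−r²) ≥ 2.326  ⇔  n−2 ≥ (2.326)²·(1−r²)/r²
(1−r²)/r² = (1−0.1600)/0.1600 = 5.2500
n ≥ 2 + 5.410276·5.2500 = 2 + 28.4039 = 30.4039
⌈30.4039⌉ = 31

31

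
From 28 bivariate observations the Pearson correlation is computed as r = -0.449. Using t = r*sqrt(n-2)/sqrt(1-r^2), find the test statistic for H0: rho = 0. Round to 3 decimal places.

t = r·√(n−2) / √(1−r²) with r = -0.449, n = 28
  = -0.449·√26 / √(1 − 0.201601)
  = -0.449·5.099020 / 0.893532
  = -2.289460 / 0.893532 = -2.562

-2.562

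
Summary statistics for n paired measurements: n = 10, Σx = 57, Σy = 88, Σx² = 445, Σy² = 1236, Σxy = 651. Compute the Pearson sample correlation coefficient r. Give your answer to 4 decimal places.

0.6345

S_xy = nΣxy − ΣxΣy = 10·651 − 57·88 = 6510 − 5016 = 1494
S_xx = nΣx² − (Σx)² = 10·445 − 57² = 4450 − 3249 = 1201
S_yy = nΣy² − (Σy)² = 10·1236 − 88² = 12360 − 7744 = 4616
r = S_xy / √(S_xx·S_yy) = 1494 / √(1201·4616) = 1494 / √5543816 = 1494 / 2354.5310 = 0.6345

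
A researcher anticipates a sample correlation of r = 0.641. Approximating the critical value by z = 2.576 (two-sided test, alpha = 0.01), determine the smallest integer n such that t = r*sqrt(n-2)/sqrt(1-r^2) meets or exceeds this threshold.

12

Need r·√(n−2)/√(1−r²) ≥ 2.576
√(n−2) ≥ 2.576·√(1−0.410881) / 0.641 = 2.576·0.767541 / 0.641 = 3.0845
n−2 ≥ 9.5141  ⇒  n ≥ 11.5141
Smallest integer n = 12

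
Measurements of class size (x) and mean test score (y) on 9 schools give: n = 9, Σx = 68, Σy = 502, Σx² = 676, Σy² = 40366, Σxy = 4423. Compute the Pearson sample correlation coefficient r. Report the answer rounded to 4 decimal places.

Numerator: nΣxy − (Σx)(Σy) = 9·4423 − (68)(502) = 5671
Denominator: √[(nΣx²−(Σx)²)(nΣy²−(Σy)²)]
  nΣx²−(Σx)² = 9·676 − 4624 = 1460;  nΣy²−(Σy)² = 9·40366 − 252004 = 111290
  √(1460·111290) = √162483400 = 12746.8977
r = 5671 / 12746.8977 = 0.4449

0.4449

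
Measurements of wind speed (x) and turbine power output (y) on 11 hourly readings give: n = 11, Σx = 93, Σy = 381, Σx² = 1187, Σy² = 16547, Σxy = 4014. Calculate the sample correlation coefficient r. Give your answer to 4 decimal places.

0.6842

S_xy = nΣxy − ΣxΣy = 11·4014 − 93·381 = 44154 − 35433 = 8721
S_xx = nΣx² − (Σx)² = 11·1187 − 93² = 13057 − 8649 = 4408
S_yy = nΣy² − (Σy)² = 11·16547 − 381² = 182017 − 145161 = 36856
r = S_xy / √(S_xx·S_yy) = 8721 / √(4408·36856) = 8721 / √162461248 = 8721 / 12746.0287 = 0.6842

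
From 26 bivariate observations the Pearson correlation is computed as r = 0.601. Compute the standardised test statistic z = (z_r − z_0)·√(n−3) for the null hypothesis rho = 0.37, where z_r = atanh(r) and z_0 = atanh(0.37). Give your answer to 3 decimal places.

1.469

Fisher z: atanh(0.601) = 0.694711, atanh(0.37) = 0.388423
z = (z_r − z_0)·√(n−3) = (0.694711 − 0.388423)·√23 = 0.306288 · 4.795832 = 1.469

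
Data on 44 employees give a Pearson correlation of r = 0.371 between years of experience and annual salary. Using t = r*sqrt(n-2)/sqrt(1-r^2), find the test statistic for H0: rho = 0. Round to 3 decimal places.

1 − r² = 1 − 0.137641 = 0.862359;  √(1−r²) = 0.928633
√(n−2) = √42 = 6.480741
t = r·√(n−2)/√(1−r²) = 0.371 · 6.480741 / 0.928633 = 2.589

2.589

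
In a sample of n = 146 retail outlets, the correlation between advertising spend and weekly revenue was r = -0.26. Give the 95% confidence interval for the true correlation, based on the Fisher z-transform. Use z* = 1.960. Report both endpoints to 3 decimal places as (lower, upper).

Fisher z: z_r = atanh(r) = ½·ln((1+(-0.26))/(1−(-0.26))) = -0.266108
SE(z) = 1/√(n−3) = 1/√143 = 0.083624
95% ⇒ z* = 1.960; margin = 1.960·0.083624 = 0.163903
CI on z-scale: (-0.430011, -0.102205)
Back-transform: tanh(-0.430011) = -0.405331, tanh(-0.102205) = -0.101851

(-0.405, -0.102)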